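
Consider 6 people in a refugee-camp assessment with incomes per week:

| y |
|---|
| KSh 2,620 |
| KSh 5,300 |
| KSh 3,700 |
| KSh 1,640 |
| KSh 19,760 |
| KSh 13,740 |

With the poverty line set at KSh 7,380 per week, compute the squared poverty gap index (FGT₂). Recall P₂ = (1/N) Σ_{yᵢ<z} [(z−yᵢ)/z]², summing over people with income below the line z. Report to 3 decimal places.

Below the line: KSh 1,640, KSh 2,620, KSh 3,700, KSh 5,300 (q = 4 of N = 6).
Shortfall ratios: (7380−1640)/7380 = 0.7778; (7380−2620)/7380 = 0.6450; (7380−3700)/7380 = 0.4986; (7380−5300)/7380 = 0.2818.
Squared: 0.6049; 0.4160; 0.2486; 0.0794.
Sum = 1.349028; P₂ = 1.349028 / 6 = 0.225.

0.225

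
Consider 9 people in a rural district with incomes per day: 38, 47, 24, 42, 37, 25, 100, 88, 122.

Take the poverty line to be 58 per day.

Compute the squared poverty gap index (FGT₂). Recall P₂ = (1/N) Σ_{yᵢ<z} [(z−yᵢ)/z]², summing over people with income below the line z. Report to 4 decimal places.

Below z: 24, 25, 37, 38, 42, 47 (q = 6 of N = 9).
Relative gaps: (58−24)/58 = 0.5862; (58−25)/58 = 0.5690; (58−37)/58 = 0.3621; (58−38)/58 = 0.3448; (58−42)/58 = 0.2759; (58−47)/58 = 0.1897.
Squared: 0.3436; 0.3237; 0.1311; 0.1189; 0.0761; 0.0360.
Sum = 1.029429; P₂ = 1.029429 / 9 = 0.1144.

0.1144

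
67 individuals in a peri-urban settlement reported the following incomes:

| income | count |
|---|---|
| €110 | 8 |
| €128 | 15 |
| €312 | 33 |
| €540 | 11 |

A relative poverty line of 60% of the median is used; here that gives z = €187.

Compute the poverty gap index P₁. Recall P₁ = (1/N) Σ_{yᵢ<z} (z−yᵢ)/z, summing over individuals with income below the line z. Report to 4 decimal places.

Poor units: 8×€110, 15×€128 (q = 23 of N = 67).
Shortfall ratios: (187−110)/187 = 0.4118 (×8); (187−128)/187 = 0.3155 (×15).
Σ = 8.026738. Dividing by the full population N = 67 gives P₁ = 0.1198.

0.1198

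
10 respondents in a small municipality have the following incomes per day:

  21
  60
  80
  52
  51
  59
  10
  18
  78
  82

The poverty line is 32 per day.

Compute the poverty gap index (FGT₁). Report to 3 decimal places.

0.147

Incomes under z: 10, 18, 21 (q = 3 of N = 10).
Shortfall ratios: (32−10)/32 = 0.6875; (32−18)/32 = 0.4375; (32−21)/32 = 0.3438.
Sum of shortfalls = 1.468750; P₁ averages over all N: 1.468750 / 10 = 0.147.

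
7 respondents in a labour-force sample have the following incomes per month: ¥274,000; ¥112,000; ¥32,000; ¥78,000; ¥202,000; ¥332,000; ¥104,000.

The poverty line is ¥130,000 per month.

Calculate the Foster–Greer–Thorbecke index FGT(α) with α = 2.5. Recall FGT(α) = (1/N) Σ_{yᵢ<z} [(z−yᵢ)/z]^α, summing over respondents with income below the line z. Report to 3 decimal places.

0.089

Incomes under z: ¥32,000, ¥78,000, ¥104,000, ¥112,000 (q = 4 of N = 7).
Gap ratios (z−y)/z: (130000−32000)/130000 = 0.7538; (130000−78000)/130000 = 0.4000; (130000−104000)/130000 = 0.2000; (130000−112000)/130000 = 0.1385.
Raised to α = 2.5: 0.49341; 0.10119; 0.01789; 0.00713.
Sum = 0.619624; FGT(2.5) = 0.619624 / 7 = 0.089.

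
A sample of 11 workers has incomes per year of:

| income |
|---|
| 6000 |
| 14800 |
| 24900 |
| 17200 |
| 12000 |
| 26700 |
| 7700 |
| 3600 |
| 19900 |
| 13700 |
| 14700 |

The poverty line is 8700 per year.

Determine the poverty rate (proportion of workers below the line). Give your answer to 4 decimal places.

3 of the 11 workers have income below 8700.
H = 3/11 = 0.2727.

0.2727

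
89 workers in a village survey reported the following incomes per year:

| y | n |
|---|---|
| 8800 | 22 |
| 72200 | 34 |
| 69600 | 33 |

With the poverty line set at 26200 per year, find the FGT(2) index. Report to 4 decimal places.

0.1090

Below z: 22×8800 (q = 22 of N = 89).
Relative gaps: (26200−8800)/26200 = 0.6641 (×22).
Squared: 0.4411 (×22).
Sum = 9.703281; P₂ = 9.703281 / 89 = 0.1090.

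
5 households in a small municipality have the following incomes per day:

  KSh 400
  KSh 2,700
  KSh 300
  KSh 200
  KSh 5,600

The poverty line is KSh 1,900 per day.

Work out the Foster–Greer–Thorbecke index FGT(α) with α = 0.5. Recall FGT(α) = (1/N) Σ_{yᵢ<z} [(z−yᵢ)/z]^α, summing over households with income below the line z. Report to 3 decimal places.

Poor units: KSh 200, KSh 300, KSh 400 (q = 3 of N = 5).
Gap ratios (z−y)/z: (1900−200)/1900 = 0.8947; (1900−300)/1900 = 0.8421; (1900−400)/1900 = 0.7895.
Raised to α = 0.5: 0.94591; 0.91766; 0.88852.
Sum = 2.752092; FGT(0.5) = 2.752092 / 5 = 0.550.

0.550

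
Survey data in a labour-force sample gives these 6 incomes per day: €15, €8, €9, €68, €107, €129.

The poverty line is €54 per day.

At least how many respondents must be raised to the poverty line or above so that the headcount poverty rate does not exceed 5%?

Currently q = 3 of N = 6 are below the line (H = 0.500).
A headcount ratio of at most 5% allows at most ⌊0.05 × 6⌋ = 0 poor respondents.
So at least 3 − 0 = 3 must be lifted.

3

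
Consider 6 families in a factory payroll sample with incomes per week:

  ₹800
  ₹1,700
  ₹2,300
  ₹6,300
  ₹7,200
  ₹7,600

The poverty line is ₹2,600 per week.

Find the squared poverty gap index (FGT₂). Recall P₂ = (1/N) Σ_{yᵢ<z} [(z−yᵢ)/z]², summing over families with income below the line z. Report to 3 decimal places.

Below the line: ₹800, ₹1,700, ₹2,300 (q = 3 of N = 6).
Shortfall ratios: (2600−800)/2600 = 0.6923; (2600−1700)/2600 = 0.3462; (2600−2300)/2600 = 0.1154.
Squared: 0.4793; 0.1198; 0.0133.
Sum = 0.612426; P₂ = 0.612426 / 6 = 0.102.

0.102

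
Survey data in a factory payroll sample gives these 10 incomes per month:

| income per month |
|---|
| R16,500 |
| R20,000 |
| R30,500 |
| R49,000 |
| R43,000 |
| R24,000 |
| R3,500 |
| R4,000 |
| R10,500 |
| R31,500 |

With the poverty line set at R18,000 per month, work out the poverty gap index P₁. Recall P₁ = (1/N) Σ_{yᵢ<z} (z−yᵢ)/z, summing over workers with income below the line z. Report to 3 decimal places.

Below z: R3,500, R4,000, R10,500, R16,500 (q = 4 of N = 10).
Gap ratios (z−y)/z: (18000−3500)/18000 = 0.8056; (18000−4000)/18000 = 0.7778; (18000−10500)/18000 = 0.4167; (18000−16500)/18000 = 0.0833.
Sum of shortfalls = 2.083333; P₁ averages over all N: 2.083333 / 10 = 0.208.

0.208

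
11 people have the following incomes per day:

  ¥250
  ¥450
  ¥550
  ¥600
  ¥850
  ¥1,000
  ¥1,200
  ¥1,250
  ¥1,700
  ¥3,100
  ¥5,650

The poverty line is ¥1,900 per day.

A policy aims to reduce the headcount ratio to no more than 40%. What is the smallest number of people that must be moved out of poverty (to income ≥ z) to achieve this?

9 of the 11 people are poor, so H = 9/11 = 0.818.
A headcount ratio of at most 40% allows at most ⌊0.40 × 11⌋ = 4 poor people.
So at least 9 − 4 = 5 must be lifted.

5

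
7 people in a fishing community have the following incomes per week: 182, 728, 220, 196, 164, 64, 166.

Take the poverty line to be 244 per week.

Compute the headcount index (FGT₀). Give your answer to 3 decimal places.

0.857

6 of the 7 people have income below 244.
H = 6/7 = 0.857.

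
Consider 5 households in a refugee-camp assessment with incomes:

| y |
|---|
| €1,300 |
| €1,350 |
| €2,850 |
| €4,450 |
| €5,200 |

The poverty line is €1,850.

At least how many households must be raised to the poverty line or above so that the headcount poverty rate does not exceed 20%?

2 of the 5 households are poor, so H = 2/5 = 0.400.
A headcount ratio of at most 20% allows at most ⌊0.20 × 5⌋ = 1 poor households.
So at least 2 − 1 = 1 must be lifted.

1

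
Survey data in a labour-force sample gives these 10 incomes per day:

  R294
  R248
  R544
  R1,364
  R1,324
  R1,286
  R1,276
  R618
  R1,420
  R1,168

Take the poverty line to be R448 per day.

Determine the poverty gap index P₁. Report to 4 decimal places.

0.0790

Incomes under z: R248, R294 (q = 2 of N = 10).
Gap ratios (z−y)/z: (448−248)/448 = 0.4464; (448−294)/448 = 0.3438.
Σ = 0.790179. Dividing by the full population N = 10 gives P₁ = 0.0790.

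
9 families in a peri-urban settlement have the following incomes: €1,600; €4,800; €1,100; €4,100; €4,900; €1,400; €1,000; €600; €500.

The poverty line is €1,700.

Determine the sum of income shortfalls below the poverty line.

Below the line: €500, €600, €1,000, €1,100, €1,400, €1,600 (q = 6 of N = 9).
Individual gaps: 1700−500 = 1200; 1700−600 = 1100; 1700−1000 = 700; 1700−1100 = 600; 1700−1400 = 300; 1700−1600 = 100.
Aggregate gap = €4,000.

€4,000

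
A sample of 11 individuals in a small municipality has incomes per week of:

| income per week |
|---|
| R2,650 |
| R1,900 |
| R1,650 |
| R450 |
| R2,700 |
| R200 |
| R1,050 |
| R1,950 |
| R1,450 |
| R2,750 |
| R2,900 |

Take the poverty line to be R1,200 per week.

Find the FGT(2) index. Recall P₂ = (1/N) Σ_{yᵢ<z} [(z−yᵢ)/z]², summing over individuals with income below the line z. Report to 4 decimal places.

Below z: R200, R450, R1,050 (q = 3 of N = 11).
Shortfall ratios: (1200−200)/1200 = 0.8333; (1200−450)/1200 = 0.6250; (1200−1050)/1200 = 0.1250.
Squared: 0.6944; 0.3906; 0.0156.
Sum = 1.100694; P₂ = 1.100694 / 11 = 0.1001.

0.1001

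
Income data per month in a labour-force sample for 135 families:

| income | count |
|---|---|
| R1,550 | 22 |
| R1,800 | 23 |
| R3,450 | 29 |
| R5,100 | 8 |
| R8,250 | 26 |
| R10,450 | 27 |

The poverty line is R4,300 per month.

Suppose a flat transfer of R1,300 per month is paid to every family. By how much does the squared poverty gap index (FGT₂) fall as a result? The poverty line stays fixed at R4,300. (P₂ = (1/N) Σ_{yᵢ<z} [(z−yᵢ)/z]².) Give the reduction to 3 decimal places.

Before: below the line — 22×R1,550, 23×R1,800, 29×R3,450; squared poverty gap index (FGT₂) = 0.13264.
After the R1,300 transfer: below the line — 22×R2,850, 23×R3,100; squared poverty gap index (FGT₂) = 0.03180.
Reduction = 0.13264 − 0.03180 = 0.101.

0.101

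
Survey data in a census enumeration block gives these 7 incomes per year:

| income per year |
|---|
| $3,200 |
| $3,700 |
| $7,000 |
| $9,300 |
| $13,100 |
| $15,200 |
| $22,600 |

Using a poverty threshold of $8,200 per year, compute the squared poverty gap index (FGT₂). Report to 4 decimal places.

Below z: $3,200, $3,700, $7,000 (q = 3 of N = 7).
Relative gaps: (8200−3200)/8200 = 0.6098; (8200−3700)/8200 = 0.5488; (8200−7000)/8200 = 0.1463.
Squared: 0.3718; 0.3012; 0.0214.
Sum = 0.694378; P₂ = 0.694378 / 7 = 0.0992.

0.0992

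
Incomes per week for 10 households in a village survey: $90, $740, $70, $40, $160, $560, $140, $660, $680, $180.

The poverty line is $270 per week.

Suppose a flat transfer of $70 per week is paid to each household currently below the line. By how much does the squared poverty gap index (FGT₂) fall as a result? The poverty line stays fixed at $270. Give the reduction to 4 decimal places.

0.1402

Before: below the line — $40, $70, $90, $140, $160, $180; squared poverty gap index (FGT₂) = 0.222771.
After the $70 transfer: below the line — $110, $140, $160, $210, $230, $250; squared poverty gap index (FGT₂) = 0.082579.
Reduction = 0.222771 − 0.082579 = 0.1402.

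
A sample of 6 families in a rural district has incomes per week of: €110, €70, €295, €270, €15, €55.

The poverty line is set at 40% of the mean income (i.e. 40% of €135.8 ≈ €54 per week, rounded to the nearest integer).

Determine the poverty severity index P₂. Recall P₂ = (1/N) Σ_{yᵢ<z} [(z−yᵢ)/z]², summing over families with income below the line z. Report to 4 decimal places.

0.0869

Incomes under z: €15 (q = 1 of N = 6).
Normalized shortfalls: (54−15)/54 = 0.7222.
Squared: 0.5216.
Sum = 0.521605; P₂ = 0.521605 / 6 = 0.0869.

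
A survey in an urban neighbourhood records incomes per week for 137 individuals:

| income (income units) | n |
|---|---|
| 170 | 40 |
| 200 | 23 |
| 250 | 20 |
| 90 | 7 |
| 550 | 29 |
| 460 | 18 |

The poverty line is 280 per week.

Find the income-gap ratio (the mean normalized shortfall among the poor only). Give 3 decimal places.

0.324

Incomes under z: 7×90, 40×170, 23×200, 20×250 (q = 90 of N = 137).
Shortfall ratios (z−y)/z: 0.6786 (×7), 0.3929 (×40), 0.2857 (×23), 0.1071 (×20); sum = 29.178571.
I averages over the q = 90 poor units only: 29.178571 / 90 = 0.324.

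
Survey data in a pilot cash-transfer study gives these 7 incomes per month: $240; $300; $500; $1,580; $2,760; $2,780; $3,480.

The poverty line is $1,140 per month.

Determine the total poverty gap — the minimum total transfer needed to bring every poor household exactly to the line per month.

$2,380

Poor units: $240, $300, $500 (q = 3 of N = 7).
Individual gaps: 1140−240 = 900; 1140−300 = 840; 1140−500 = 640.
Aggregate gap = $2,380.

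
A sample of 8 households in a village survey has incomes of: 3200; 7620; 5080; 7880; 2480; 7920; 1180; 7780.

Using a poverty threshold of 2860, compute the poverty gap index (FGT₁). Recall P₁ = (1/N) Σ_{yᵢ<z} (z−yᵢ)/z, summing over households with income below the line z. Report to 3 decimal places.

Below the line: 1180, 2480 (q = 2 of N = 8).
Normalized shortfalls: (2860−1180)/2860 = 0.5874; (2860−2480)/2860 = 0.1329.
Σ = 0.720280. Dividing by the full population N = 8 gives P₁ = 0.090.

0.090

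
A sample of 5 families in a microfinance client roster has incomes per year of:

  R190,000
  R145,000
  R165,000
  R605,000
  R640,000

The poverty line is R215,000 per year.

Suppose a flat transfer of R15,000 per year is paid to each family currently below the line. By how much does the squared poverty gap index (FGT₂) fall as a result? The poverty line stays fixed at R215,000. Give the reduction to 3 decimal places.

0.016

Before: below the line — R145,000, R165,000, R190,000; squared poverty gap index (FGT₂) = 0.03472.
After the R15,000 transfer: below the line — R160,000, R180,000, R205,000; squared poverty gap index (FGT₂) = 0.01882.
Reduction = 0.03472 − 0.01882 = 0.016.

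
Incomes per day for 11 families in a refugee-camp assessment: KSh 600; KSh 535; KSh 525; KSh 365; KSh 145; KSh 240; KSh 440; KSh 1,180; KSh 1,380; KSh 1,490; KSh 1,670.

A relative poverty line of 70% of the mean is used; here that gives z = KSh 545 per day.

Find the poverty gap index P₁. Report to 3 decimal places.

0.170

Poor units: KSh 145, KSh 240, KSh 365, KSh 440, KSh 525, KSh 535 (q = 6 of N = 11).
Shortfall ratios: (545−145)/545 = 0.7339; (545−240)/545 = 0.5596; (545−365)/545 = 0.3303; (545−440)/545 = 0.1927; (545−525)/545 = 0.0367; (545−535)/545 = 0.0183.
Σ = 1.871560. Dividing by the full population N = 11 gives P₁ = 0.170.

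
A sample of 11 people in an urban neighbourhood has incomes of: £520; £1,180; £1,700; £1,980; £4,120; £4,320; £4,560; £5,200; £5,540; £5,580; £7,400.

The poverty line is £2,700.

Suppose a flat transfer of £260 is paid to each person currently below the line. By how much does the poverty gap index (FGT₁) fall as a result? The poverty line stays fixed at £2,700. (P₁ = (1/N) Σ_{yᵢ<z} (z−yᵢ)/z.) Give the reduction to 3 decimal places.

0.035

Before: below the line — £520, £1,180, £1,700, £1,980; poverty gap index (FGT₁) = 0.18249.
After the £260 transfer: below the line — £780, £1,440, £1,960, £2,240; poverty gap index (FGT₁) = 0.14747.
Reduction = 0.18249 − 0.14747 = 0.035.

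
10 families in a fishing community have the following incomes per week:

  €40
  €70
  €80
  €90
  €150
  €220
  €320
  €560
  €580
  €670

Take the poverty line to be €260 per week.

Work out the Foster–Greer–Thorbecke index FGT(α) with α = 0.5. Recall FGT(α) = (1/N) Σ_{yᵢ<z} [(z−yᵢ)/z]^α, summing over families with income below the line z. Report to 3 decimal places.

Poor units: €40, €70, €80, €90, €150, €220 (q = 6 of N = 10).
Gap ratios (z−y)/z: (260−40)/260 = 0.8462; (260−70)/260 = 0.7308; (260−80)/260 = 0.6923; (260−90)/260 = 0.6538; (260−150)/260 = 0.4231; (260−220)/260 = 0.1538.
Raised to α = 0.5: 0.91987; 0.85485; 0.83205; 0.80861; 0.65044; 0.39223.
Sum = 4.458050; FGT(0.5) = 4.458050 / 10 = 0.446.

0.446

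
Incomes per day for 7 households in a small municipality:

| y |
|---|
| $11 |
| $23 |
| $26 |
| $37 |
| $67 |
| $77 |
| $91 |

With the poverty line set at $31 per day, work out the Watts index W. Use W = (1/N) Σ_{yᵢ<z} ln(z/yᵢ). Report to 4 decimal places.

Below the line: $11, $23, $26 (q = 3 of N = 7).
Log shortfalls: ln(31/11) = 1.0361; ln(31/23) = 0.2985; ln(31/26) = 0.1759.
W = 1.510476 / 7 = 0.2158.

0.2158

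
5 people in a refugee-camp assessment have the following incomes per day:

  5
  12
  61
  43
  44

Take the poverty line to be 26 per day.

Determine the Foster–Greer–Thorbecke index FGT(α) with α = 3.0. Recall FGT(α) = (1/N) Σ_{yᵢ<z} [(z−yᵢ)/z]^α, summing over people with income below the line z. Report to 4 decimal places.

0.1366

Below the line: 5, 12 (q = 2 of N = 5).
Normalized shortfalls: (26−5)/26 = 0.8077; (26−12)/26 = 0.5385.
Raised to α = 3.0: 0.52691; 0.15612.
Sum = 0.683034; FGT(3.0) = 0.683034 / 5 = 0.1366.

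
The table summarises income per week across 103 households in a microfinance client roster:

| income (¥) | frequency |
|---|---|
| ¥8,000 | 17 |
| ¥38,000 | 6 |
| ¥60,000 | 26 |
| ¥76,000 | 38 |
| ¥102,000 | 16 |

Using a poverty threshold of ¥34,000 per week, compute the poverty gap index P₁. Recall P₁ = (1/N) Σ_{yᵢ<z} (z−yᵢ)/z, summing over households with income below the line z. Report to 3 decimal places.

0.126

Poor units: 17×¥8,000 (q = 17 of N = 103).
Normalized shortfalls: (34000−8000)/34000 = 0.7647 (×17).
Σ = 13.000000. Dividing by the full population N = 103 gives P₁ = 0.126.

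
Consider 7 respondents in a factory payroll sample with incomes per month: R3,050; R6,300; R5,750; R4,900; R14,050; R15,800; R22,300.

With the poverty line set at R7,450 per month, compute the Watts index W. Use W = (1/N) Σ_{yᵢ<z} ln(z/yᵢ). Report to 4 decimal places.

0.2484

Below z: R3,050, R4,900, R5,750, R6,300 (q = 4 of N = 7).
ln(z/y) terms: ln(7450/3050) = 0.8931; ln(7450/4900) = 0.4190; ln(7450/5750) = 0.2590; ln(7450/6300) = 0.1677.
W = 1.738730 / 7 = 0.2484.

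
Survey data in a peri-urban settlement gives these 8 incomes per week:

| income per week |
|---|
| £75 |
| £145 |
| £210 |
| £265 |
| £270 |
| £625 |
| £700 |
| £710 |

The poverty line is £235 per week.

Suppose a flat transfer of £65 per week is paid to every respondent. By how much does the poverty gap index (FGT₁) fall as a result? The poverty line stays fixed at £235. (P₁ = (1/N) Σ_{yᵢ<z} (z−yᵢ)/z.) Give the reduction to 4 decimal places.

0.0824

Before: below the line — £75, £145, £210; poverty gap index (FGT₁) = 0.146277.
After the £65 transfer: below the line — £140, £210; poverty gap index (FGT₁) = 0.063830.
Reduction = 0.146277 − 0.063830 = 0.0824.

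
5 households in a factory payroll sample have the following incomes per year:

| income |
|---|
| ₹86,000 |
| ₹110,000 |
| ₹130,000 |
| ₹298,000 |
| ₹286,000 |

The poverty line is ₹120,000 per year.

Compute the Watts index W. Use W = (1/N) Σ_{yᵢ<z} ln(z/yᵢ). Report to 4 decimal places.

Poor units: ₹86,000, ₹110,000 (q = 2 of N = 5).
Log gaps: ln(120000/86000) = 0.3331; ln(120000/110000) = 0.0870.
W = 0.420156 / 5 = 0.0840.

0.0840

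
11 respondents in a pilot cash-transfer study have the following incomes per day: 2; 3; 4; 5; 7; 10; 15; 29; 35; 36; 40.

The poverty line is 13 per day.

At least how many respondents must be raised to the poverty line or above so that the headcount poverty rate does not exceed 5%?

6

6 of the 11 respondents are poor, so H = 6/11 = 0.545.
A headcount ratio of at most 5% allows at most ⌊0.05 × 11⌋ = 0 poor respondents.
So at least 6 − 0 = 6 must be lifted.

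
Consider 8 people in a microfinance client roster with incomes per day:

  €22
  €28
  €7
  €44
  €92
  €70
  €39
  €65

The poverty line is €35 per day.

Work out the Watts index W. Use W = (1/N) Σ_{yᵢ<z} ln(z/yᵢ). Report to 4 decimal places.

0.2871

Incomes under z: €7, €22, €28 (q = 3 of N = 8).
Log shortfalls: ln(35/7) = 1.6094; ln(35/22) = 0.4643; ln(35/28) = 0.2231.
W = 2.296887 / 8 = 0.2871.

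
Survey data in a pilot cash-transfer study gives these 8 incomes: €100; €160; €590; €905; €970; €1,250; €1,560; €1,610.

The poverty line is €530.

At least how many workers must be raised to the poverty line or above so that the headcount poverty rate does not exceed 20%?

Currently q = 2 of N = 8 are below the line (H = 0.250).
A headcount ratio of at most 20% allows at most ⌊0.20 × 8⌋ = 1 poor workers.
So at least 2 − 1 = 1 must be lifted.

1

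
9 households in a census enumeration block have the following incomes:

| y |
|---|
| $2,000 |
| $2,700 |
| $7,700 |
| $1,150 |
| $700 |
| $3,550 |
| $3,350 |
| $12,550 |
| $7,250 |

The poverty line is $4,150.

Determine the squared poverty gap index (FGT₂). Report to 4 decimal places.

0.1847

Poor units: $700, $1,150, $2,000, $2,700, $3,350, $3,550 (q = 6 of N = 9).
Shortfall ratios: (4150−700)/4150 = 0.8313; (4150−1150)/4150 = 0.7229; (4150−2000)/4150 = 0.5181; (4150−2700)/4150 = 0.3494; (4150−3350)/4150 = 0.1928; (4150−3550)/4150 = 0.1446.
Squared: 0.6911; 0.5226; 0.2684; 0.1221; 0.0372; 0.0209.
Sum = 1.662215; P₂ = 1.662215 / 9 = 0.1847.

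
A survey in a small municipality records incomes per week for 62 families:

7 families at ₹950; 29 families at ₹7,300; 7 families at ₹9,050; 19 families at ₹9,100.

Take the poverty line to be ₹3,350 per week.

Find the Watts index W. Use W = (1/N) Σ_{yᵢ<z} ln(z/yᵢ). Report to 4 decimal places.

0.1423

Below z: 7×₹950 (q = 7 of N = 62).
ln(z/y) terms: ln(3350/950) = 1.2603 (×7).
W = 8.821775 / 62 = 0.1423.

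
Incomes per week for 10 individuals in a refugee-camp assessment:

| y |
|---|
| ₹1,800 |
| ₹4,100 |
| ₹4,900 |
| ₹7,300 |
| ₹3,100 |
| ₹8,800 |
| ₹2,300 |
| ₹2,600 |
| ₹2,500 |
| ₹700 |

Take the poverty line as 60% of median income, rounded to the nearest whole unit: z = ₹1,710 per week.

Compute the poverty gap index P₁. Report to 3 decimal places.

0.059

Incomes under z: ₹700 (q = 1 of N = 10).
Relative gaps: (1710−700)/1710 = 0.5906.
Σ = 0.590643. Dividing by the full population N = 10 gives P₁ = 0.059.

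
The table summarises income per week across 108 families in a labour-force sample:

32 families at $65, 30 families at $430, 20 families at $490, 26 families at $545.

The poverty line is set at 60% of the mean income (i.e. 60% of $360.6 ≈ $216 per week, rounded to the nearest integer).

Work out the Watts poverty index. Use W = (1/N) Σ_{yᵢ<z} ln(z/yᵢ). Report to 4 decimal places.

0.3558

Incomes under z: 32×$65 (q = 32 of N = 108).
ln(z/y) terms: ln(216/65) = 1.2009 (×32).
W = 38.428516 / 108 = 0.3558.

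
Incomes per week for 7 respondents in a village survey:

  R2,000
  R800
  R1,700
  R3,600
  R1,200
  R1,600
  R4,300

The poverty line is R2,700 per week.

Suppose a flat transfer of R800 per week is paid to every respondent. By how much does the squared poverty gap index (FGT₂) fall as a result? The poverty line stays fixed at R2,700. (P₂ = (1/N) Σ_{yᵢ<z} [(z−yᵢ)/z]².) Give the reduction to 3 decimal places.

0.132

Before: below the line — R800, R1,200, R1,600, R1,700, R2,000; squared poverty gap index (FGT₂) = 0.16774.
After the R800 transfer: below the line — R1,600, R2,000, R2,400, R2,500; squared poverty gap index (FGT₂) = 0.03586.
Reduction = 0.16774 − 0.03586 = 0.132.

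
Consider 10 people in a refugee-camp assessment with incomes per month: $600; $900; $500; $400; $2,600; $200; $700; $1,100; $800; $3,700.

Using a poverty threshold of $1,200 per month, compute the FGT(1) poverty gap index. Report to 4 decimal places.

Incomes under z: $200, $400, $500, $600, $700, $800, $900, $1,100 (q = 8 of N = 10).
Normalized shortfalls: (1200−200)/1200 = 0.8333; (1200−400)/1200 = 0.6667; (1200−500)/1200 = 0.5833; (1200−600)/1200 = 0.5000; (1200−700)/1200 = 0.4167; (1200−800)/1200 = 0.3333; (1200−900)/1200 = 0.2500; (1200−1100)/1200 = 0.0833.
Σ = 3.666667. Dividing by the full population N = 10 gives P₁ = 0.3667.

0.3667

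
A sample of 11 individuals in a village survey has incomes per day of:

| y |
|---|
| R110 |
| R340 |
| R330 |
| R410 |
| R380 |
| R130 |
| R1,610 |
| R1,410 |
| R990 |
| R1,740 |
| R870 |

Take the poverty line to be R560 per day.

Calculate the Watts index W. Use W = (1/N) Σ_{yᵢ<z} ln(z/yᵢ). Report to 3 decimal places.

0.438

Incomes under z: R110, R130, R330, R340, R380, R410 (q = 6 of N = 11).
ln(z/y) terms: ln(560/110) = 1.6275; ln(560/130) = 1.4604; ln(560/330) = 0.5288; ln(560/340) = 0.4990; ln(560/380) = 0.3878; ln(560/410) = 0.3118.
W = 4.815239 / 11 = 0.438.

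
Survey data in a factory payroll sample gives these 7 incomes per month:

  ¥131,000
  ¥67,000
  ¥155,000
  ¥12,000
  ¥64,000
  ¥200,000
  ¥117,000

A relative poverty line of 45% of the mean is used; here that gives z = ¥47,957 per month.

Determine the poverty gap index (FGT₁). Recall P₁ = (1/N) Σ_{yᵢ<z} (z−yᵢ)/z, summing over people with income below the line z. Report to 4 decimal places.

0.1071

Below z: ¥12,000 (q = 1 of N = 7).
Normalized shortfalls: (47957−12000)/47957 = 0.7498.
Sum of shortfalls = 0.749776; P₁ averages over all N: 0.749776 / 7 = 0.1071.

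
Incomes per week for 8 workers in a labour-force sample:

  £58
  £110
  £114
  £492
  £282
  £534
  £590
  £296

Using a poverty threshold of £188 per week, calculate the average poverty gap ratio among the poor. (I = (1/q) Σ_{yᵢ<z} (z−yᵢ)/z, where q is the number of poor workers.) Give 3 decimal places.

Poor units: £58, £110, £114 (q = 3 of N = 8).
Shortfall ratios (z−y)/z: 0.6915, 0.4149, 0.3936; sum = 1.500000.
I averages over the q = 3 poor units only: 1.500000 / 3 = 0.500.

0.500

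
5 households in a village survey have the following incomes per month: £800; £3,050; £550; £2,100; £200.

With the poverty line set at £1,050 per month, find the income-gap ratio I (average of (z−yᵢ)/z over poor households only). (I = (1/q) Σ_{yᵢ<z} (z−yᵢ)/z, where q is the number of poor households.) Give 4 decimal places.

Below z: £200, £550, £800 (q = 3 of N = 5).
Relative gaps: 0.8095, 0.4762, 0.2381; sum = 1.523810.
The income-gap ratio divides by q (the poor only): 1.523810 / 3 = 0.5079.

0.5079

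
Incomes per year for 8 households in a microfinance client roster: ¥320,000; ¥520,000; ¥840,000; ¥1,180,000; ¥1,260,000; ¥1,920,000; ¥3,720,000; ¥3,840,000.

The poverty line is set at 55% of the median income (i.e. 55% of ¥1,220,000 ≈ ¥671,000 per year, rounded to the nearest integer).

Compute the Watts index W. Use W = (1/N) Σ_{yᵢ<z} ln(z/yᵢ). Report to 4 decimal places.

0.1244

Poor units: ¥320,000, ¥520,000 (q = 2 of N = 8).
ln(z/y) terms: ln(671000/320000) = 0.7404; ln(671000/520000) = 0.2549.
W = 0.995388 / 8 = 0.1244.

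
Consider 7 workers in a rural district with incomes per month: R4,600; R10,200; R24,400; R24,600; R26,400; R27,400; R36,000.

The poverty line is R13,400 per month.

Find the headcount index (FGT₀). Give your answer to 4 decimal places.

2 of the 7 workers have income below R13,400.
H = 2/7 = 0.2857.

0.2857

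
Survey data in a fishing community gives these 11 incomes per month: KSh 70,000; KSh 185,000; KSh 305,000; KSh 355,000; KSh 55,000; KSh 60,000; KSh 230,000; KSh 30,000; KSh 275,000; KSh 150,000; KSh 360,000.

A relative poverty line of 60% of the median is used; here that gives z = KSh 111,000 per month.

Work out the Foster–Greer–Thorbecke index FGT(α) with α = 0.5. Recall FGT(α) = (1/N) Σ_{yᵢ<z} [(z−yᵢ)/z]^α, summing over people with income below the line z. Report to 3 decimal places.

0.259

Below z: KSh 30,000, KSh 55,000, KSh 60,000, KSh 70,000 (q = 4 of N = 11).
Relative gaps: (111000−30000)/111000 = 0.7297; (111000−55000)/111000 = 0.5045; (111000−60000)/111000 = 0.4595; (111000−70000)/111000 = 0.3694.
Raised to α = 0.5: 0.85424; 0.71028; 0.67783; 0.60776.
Sum = 2.850119; FGT(0.5) = 2.850119 / 11 = 0.259.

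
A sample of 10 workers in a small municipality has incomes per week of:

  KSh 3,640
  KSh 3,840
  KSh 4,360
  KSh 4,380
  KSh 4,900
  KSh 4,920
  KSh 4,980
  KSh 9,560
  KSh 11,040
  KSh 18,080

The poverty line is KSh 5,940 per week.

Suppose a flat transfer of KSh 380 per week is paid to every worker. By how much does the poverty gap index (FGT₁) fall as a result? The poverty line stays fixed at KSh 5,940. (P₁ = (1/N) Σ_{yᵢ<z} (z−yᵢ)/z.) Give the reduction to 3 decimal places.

0.045

Before: below the line — KSh 3,640, KSh 3,840, KSh 4,360, KSh 4,380, KSh 4,900, KSh 4,920, KSh 4,980; poverty gap index (FGT₁) = 0.17778.
After the KSh 380 transfer: below the line — KSh 4,020, KSh 4,220, KSh 4,740, KSh 4,760, KSh 5,280, KSh 5,300, KSh 5,360; poverty gap index (FGT₁) = 0.13300.
Reduction = 0.17778 − 0.13300 = 0.045.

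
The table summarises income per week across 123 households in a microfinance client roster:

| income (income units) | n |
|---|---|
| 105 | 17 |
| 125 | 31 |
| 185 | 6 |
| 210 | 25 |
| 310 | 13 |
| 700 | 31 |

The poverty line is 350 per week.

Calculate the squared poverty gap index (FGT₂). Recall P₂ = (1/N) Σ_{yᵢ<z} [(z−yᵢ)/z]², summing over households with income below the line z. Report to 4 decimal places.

Poor units: 17×105, 31×125, 6×185, 25×210, 13×310 (q = 92 of N = 123).
Gap ratios (z−y)/z: (350−105)/350 = 0.7000 (×17); (350−125)/350 = 0.6429 (×31); (350−185)/350 = 0.4714 (×6); (350−210)/350 = 0.4000 (×25); (350−310)/350 = 0.1143 (×13).
Squared: 0.4900 (×17); 0.4133 (×31); 0.2222 (×6); 0.1600 (×25); 0.0131 (×13).
Sum = 26.644490; P₂ = 26.644490 / 123 = 0.2166.

0.2166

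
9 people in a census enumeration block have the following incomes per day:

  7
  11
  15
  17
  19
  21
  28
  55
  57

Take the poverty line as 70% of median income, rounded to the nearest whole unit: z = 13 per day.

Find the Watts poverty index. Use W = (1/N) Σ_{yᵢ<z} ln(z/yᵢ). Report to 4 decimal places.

0.0873

Below z: 7, 11 (q = 2 of N = 9).
Log gaps: ln(13/7) = 0.6190; ln(13/11) = 0.1671.
W = 0.786093 / 9 = 0.0873.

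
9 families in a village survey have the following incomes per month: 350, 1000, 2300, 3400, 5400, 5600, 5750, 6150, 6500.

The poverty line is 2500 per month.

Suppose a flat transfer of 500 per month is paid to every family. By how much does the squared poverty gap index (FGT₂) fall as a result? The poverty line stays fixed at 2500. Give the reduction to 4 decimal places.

Before: below the line — 350, 1000, 2300; squared poverty gap index (FGT₂) = 0.122889.
After the 500 transfer: below the line — 850, 1500; squared poverty gap index (FGT₂) = 0.066178.
Reduction = 0.122889 − 0.066178 = 0.0567.

0.0567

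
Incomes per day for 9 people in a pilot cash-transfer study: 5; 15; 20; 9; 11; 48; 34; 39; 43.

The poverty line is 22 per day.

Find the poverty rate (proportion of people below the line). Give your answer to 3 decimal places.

5 of the 9 people have income below 22.
H = 5/9 = 0.556.

0.556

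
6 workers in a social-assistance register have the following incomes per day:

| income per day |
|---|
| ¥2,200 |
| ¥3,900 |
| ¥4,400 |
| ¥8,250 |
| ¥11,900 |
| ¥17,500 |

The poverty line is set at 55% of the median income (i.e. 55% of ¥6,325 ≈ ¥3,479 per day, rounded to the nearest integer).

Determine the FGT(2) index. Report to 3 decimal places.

Below the line: ¥2,200 (q = 1 of N = 6).
Relative gaps: (3479−2200)/3479 = 0.3676.
Squared: 0.1352.
Sum = 0.135155; P₂ = 0.135155 / 6 = 0.023.

0.023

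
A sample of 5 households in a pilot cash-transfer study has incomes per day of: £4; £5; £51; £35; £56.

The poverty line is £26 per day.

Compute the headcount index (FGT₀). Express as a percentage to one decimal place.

40.0%

2 of the 5 households have income below £26.
H = 2/5 = 40.0%.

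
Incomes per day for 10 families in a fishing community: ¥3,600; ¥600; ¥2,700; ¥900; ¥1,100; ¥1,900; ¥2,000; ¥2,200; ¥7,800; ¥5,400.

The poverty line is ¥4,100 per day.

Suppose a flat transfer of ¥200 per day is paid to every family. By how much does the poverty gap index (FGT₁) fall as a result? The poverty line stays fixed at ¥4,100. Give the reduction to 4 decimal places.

0.0390

Before: below the line — ¥600, ¥900, ¥1,100, ¥1,900, ¥2,000, ¥2,200, ¥2,700, ¥3,600; poverty gap index (FGT₁) = 0.434146.
After the ¥200 transfer: below the line — ¥800, ¥1,100, ¥1,300, ¥2,100, ¥2,200, ¥2,400, ¥2,900, ¥3,800; poverty gap index (FGT₁) = 0.395122.
Reduction = 0.434146 − 0.395122 = 0.0390.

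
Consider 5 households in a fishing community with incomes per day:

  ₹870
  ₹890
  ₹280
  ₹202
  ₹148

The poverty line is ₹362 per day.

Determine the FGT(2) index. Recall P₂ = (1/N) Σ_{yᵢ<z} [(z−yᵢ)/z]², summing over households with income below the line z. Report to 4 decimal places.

0.1192

Below the line: ₹148, ₹202, ₹280 (q = 3 of N = 5).
Shortfall ratios: (362−148)/362 = 0.5912; (362−202)/362 = 0.4420; (362−280)/362 = 0.2265.
Squared: 0.3495; 0.1954; 0.0513.
Sum = 0.596136; P₂ = 0.596136 / 5 = 0.1192.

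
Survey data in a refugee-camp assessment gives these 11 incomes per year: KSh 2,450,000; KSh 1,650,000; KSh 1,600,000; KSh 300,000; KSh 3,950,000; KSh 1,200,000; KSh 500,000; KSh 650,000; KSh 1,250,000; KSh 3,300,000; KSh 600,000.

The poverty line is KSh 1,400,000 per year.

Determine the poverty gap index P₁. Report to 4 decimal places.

0.2532

Incomes under z: KSh 300,000, KSh 500,000, KSh 600,000, KSh 650,000, KSh 1,200,000, KSh 1,250,000 (q = 6 of N = 11).
Relative gaps: (1400000−300000)/1400000 = 0.7857; (1400000−500000)/1400000 = 0.6429; (1400000−600000)/1400000 = 0.5714; (1400000−650000)/1400000 = 0.5357; (1400000−1200000)/1400000 = 0.1429; (1400000−1250000)/1400000 = 0.1071.
Σ = 2.785714. Dividing by the full population N = 11 gives P₁ = 0.2532.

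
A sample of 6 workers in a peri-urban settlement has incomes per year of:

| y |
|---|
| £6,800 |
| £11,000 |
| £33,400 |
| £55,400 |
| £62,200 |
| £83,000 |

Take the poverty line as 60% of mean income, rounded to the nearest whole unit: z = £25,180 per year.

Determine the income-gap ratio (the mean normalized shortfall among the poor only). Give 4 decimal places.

0.6465

Below the line: £6,800, £11,000 (q = 2 of N = 6).
Relative gaps: 0.7299, 0.5631; sum = 1.293090.
I averages over the q = 2 poor units only: 1.293090 / 2 = 0.6465.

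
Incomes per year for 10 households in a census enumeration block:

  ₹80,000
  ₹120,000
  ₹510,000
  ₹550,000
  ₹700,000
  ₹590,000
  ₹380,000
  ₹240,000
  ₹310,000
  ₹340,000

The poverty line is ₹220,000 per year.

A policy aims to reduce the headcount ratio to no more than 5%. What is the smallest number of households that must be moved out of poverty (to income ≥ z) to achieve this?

Currently q = 2 of N = 10 are below the line (H = 0.200).
A headcount ratio of at most 5% allows at most ⌊0.05 × 10⌋ = 0 poor households.
So at least 2 − 0 = 2 must be lifted.

2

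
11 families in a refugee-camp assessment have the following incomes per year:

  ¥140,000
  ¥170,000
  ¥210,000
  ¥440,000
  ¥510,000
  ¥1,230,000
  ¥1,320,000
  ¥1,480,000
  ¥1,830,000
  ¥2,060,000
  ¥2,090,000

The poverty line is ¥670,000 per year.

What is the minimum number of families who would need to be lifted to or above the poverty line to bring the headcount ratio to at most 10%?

Currently q = 5 of N = 11 are below the line (H = 0.455).
A headcount ratio of at most 10% allows at most ⌊0.10 × 11⌋ = 1 poor families.
So at least 5 − 1 = 4 must be lifted.

4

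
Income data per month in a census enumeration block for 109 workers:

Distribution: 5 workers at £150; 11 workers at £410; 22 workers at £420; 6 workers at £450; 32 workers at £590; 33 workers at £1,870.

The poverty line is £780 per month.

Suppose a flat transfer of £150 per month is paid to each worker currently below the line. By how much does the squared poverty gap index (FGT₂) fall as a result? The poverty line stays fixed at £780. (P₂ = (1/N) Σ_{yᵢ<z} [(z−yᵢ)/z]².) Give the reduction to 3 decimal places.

0.079

Before: below the line — 5×£150, 11×£410, 22×£420, 6×£450, 32×£590; squared poverty gap index (FGT₂) = 0.12290.
After the £150 transfer: below the line — 5×£300, 11×£560, 22×£570, 6×£600, 32×£740; squared poverty gap index (FGT₂) = 0.04373.
Reduction = 0.12290 − 0.04373 = 0.079.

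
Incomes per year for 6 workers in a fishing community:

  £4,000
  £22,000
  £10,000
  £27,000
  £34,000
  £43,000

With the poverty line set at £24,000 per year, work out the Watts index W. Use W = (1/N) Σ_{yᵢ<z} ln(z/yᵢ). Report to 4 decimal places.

0.4590

Below the line: £4,000, £10,000, £22,000 (q = 3 of N = 6).
Log gaps: ln(24000/4000) = 1.7918; ln(24000/10000) = 0.8755; ln(24000/22000) = 0.0870.
W = 2.754240 / 6 = 0.4590.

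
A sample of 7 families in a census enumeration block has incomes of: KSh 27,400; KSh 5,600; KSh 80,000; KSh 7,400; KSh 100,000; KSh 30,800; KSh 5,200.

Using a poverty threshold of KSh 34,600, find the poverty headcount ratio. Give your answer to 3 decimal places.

0.714

5 of the 7 families have income below KSh 34,600.
H = 5/7 = 0.714.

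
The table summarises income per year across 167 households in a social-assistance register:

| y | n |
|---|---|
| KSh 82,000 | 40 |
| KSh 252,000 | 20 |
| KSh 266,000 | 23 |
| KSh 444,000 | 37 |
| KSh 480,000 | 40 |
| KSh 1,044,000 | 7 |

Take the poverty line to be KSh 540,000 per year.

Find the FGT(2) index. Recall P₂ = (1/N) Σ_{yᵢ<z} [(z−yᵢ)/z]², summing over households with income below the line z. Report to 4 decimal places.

Poor units: 40×KSh 82,000, 20×KSh 252,000, 23×KSh 266,000, 37×KSh 444,000, 40×KSh 480,000 (q = 160 of N = 167).
Gap ratios (z−y)/z: (540000−82000)/540000 = 0.8481 (×40); (540000−252000)/540000 = 0.5333 (×20); (540000−266000)/540000 = 0.5074 (×23); (540000−444000)/540000 = 0.1778 (×37); (540000−480000)/540000 = 0.1111 (×40).
Squared: 0.7194 (×40); 0.2844 (×20); 0.2575 (×23); 0.0316 (×37); 0.0123 (×40).
Sum = 42.047942; P₂ = 42.047942 / 167 = 0.2518.

0.2518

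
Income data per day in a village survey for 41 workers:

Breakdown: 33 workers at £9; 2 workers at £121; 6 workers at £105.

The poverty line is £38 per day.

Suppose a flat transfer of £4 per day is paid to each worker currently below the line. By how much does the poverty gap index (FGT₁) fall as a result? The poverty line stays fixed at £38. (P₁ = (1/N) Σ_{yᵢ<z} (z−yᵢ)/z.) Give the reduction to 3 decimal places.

Before: below the line — 33×£9; poverty gap index (FGT₁) = 0.61425.
After the £4 transfer: below the line — 33×£13; poverty gap index (FGT₁) = 0.52953.
Reduction = 0.61425 − 0.52953 = 0.085.

0.085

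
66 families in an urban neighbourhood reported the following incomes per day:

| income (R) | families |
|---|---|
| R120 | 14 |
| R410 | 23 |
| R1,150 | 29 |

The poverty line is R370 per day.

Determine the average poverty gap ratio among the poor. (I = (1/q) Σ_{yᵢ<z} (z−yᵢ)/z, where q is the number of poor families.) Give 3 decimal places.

Poor units: 14×R120 (q = 14 of N = 66).
Shortfall ratios (z−y)/z: 0.6757 (×14); sum = 9.459459.
The income-gap ratio divides by q (the poor only): 9.459459 / 14 = 0.676.

0.676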